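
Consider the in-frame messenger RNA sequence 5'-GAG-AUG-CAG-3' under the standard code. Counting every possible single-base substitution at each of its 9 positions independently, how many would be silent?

Codon 1 (GAG, Glu): 1 synonymous substitution.
Codon 2 (AUG, Met): 0 synonymous substitutions.
Codon 3 (CAG, Gln): 1 synonymous substitution.
Total: 1 + 0 + 1 = 2.

2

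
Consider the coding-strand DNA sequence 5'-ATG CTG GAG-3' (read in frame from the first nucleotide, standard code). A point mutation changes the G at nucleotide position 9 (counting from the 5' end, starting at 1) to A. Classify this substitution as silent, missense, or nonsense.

silent

Position 9 falls in codon 3: GAG → Glu.
After the substitution the codon is GAA → Glu.
Both encode Glu, so the change is synonymous.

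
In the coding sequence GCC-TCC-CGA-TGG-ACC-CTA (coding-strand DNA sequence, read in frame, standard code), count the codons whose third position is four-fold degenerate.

Codon 1 GCC (Ala): third position 4-fold.
Codon 2 TCC (Ser): third position 4-fold.
Codon 3 CGA (Arg): third position 4-fold.
Codon 4 TGG (Trp): third position 1-fold.
Codon 5 ACC (Thr): third position 4-fold.
Codon 6 CTA (Leu): third position 4-fold.
Four-fold degenerate third positions: 5.

5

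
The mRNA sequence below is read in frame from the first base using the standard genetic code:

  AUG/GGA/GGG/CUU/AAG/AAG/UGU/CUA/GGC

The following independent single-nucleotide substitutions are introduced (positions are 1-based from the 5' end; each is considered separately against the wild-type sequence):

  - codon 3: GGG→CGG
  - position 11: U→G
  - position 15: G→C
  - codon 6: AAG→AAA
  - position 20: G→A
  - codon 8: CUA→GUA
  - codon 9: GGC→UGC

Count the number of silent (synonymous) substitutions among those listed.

1

Codon 3: GGG (Gly) → CGG (Arg) — missense.
Codon 4: CUU (Leu) → CGU (Arg) — missense.
Codon 5: AAG (Lys) → AAC (Asn) — missense.
Codon 6: AAG (Lys) → AAA (Lys) — synonymous.
Codon 7: UGU (Cys) → UAU (Tyr) — missense.
Codon 8: CUA (Leu) → GUA (Val) — missense.
Codon 9: GGC (Gly) → UGC (Cys) — missense.
Synonymous: 1 of 7.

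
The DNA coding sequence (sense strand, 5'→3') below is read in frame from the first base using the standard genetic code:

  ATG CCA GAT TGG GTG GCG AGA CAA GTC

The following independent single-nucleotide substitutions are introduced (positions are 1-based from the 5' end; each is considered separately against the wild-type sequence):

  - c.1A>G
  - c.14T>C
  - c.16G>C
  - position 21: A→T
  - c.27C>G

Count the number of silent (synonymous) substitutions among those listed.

1

Codon 1: ATG (Met) → GTG (Val) — missense.
Codon 5: GTG (Val) → GCG (Ala) — missense.
Codon 6: GCG (Ala) → CCG (Pro) — missense.
Codon 7: AGA (Arg) → AGT (Ser) — missense.
Codon 9: GTC (Val) → GTG (Val) — synonymous.
Synonymous: 1 of 5.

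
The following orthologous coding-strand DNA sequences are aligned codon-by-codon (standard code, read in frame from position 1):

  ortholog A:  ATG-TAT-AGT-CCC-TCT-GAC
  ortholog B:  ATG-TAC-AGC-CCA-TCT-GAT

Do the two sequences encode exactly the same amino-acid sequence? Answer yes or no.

Codon 1: ATG Met / ATG Met — identical.
Codon 2: TAT Tyr / TAC Tyr — synonymous.
Codon 3: AGT Ser / AGC Ser — synonymous.
Codon 4: CCC Pro / CCA Pro — synonymous.
Codon 5: TCT Ser / TCT Ser — identical.
Codon 6: GAC Asp / GAT Asp — synonymous.
Nonsynonymous differences: 0 → same protein.

yes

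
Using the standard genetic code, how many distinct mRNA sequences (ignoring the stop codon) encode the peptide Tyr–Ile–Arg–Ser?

Tyr: 2 codons.
Ile: 3 codons.
Arg: 6 codons.
Ser: 6 codons.
2 × 3 × 6 × 6 = 216.

216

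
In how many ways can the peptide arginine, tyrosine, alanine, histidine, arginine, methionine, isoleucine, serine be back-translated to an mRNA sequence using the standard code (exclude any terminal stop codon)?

10368

Arg: 6 codons.
Tyr: 2 codons.
Ala: 4 codons.
His: 2 codons.
Arg: 6 codons.
Met: 1 codon.
Ile: 3 codons.
Ser: 6 codons.
6 × 2 × 4 × 2 × 6 × 1 × 3 × 6 = 10368.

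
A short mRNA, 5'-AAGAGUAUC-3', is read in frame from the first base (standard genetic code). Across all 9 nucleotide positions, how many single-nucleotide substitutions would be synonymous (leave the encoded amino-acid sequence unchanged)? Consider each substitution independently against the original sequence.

4

Codon 1 (AAG, Lys): 1 synonymous substitution.
Codon 2 (AGU, Ser): 1 synonymous substitution.
Codon 3 (AUC, Ile): 2 synonymous substitutions.
Total: 1 + 1 + 2 = 4.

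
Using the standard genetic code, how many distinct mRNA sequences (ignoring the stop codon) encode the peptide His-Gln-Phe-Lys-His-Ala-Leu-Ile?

2304

His: 2 codons.
Gln: 2 codons.
Phe: 2 codons.
Lys: 2 codons.
His: 2 codons.
Ala: 4 codons.
Leu: 6 codons.
Ile: 3 codons.
2 × 2 × 2 × 2 × 2 × 4 × 6 × 3 = 2304.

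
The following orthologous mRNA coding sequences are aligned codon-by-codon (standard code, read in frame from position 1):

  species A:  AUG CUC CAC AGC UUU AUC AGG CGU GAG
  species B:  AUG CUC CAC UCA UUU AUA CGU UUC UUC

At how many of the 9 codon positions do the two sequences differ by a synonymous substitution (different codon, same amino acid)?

3

Codon 1: AUG Met / AUG Met — identical.
Codon 2: CUC Leu / CUC Leu — identical.
Codon 3: CAC His / CAC His — identical.
Codon 4: AGC Ser / UCA Ser — synonymous.
Codon 5: UUU Phe / UUU Phe — identical.
Codon 6: AUC Ile / AUA Ile — synonymous.
Codon 7: AGG Arg / CGU Arg — synonymous.
Codon 8: CGU Arg / UUC Phe — nonsynonymous.
Codon 9: GAG Glu / UUC Phe — nonsynonymous.
Synonymous differences: 3.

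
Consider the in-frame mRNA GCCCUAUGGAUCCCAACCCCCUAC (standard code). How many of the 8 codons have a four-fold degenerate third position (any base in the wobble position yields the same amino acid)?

Codon 1 GCC (Ala): third position 4-fold.
Codon 2 CUA (Leu): third position 4-fold.
Codon 3 UGG (Trp): third position 1-fold.
Codon 4 AUC (Ile): third position 3-fold.
Codon 5 CCA (Pro): third position 4-fold.
Codon 6 ACC (Thr): third position 4-fold.
Codon 7 CCC (Pro): third position 4-fold.
Codon 8 UAC (Tyr): third position 2-fold.
Four-fold degenerate third positions: 5.

5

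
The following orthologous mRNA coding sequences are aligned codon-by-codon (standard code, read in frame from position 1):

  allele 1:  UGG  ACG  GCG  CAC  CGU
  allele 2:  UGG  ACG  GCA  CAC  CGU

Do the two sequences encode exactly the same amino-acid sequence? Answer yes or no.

yes

Codon 1: UGG Trp / UGG Trp — identical.
Codon 2: ACG Thr / ACG Thr — identical.
Codon 3: GCG Ala / GCA Ala — synonymous.
Codon 4: CAC His / CAC His — identical.
Codon 5: CGU Arg / CGU Arg — identical.
Nonsynonymous differences: 0 → same protein.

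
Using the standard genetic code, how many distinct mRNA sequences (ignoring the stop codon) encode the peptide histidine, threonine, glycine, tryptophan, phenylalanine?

His: 2 codons.
Thr: 4 codons.
Gly: 4 codons.
Trp: 1 codon.
Phe: 2 codons.
2 × 4 × 4 × 1 × 2 = 64.

64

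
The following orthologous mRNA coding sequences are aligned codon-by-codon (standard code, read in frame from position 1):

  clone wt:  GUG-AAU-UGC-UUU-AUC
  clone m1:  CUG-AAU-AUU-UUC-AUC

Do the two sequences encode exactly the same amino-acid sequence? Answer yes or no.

Codon 1: GUG Val / CUG Leu — nonsynonymous.
Codon 2: AAU Asn / AAU Asn — identical.
Codon 3: UGC Cys / AUU Ile — nonsynonymous.
Codon 4: UUU Phe / UUC Phe — synonymous.
Codon 5: AUC Ile / AUC Ile — identical.
Nonsynonymous differences: 2 → different protein.

no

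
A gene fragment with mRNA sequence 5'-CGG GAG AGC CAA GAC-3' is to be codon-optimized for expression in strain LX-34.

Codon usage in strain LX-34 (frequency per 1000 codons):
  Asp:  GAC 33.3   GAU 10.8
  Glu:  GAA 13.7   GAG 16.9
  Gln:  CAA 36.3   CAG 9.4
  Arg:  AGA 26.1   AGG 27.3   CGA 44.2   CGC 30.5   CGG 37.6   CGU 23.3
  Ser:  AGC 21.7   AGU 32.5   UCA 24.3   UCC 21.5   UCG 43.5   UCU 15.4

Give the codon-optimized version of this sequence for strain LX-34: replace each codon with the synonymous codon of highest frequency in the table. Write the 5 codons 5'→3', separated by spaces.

CGA GAG UCG CAA GAC

Codon 1 (Arg): best is CGA at 44.2.
Codon 2 (Glu): best is GAG at 16.9.
Codon 3 (Ser): best is UCG at 43.5.
Codon 4 (Gln): best is CAA at 36.3.
Codon 5 (Asp): best is GAC at 33.3.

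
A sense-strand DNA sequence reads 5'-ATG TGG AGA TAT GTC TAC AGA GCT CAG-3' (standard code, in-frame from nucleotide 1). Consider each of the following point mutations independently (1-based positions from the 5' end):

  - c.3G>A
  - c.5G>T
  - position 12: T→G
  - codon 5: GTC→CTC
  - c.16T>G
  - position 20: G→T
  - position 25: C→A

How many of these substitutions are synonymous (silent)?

0

Codon 1: ATG (Met) → ATA (Ile) — missense.
Codon 2: TGG (Trp) → TTG (Leu) — missense.
Codon 4: TAT (Tyr) → TAG (Stop) — nonsense.
Codon 5: GTC (Val) → CTC (Leu) — missense.
Codon 6: TAC (Tyr) → GAC (Asp) — missense.
Codon 7: AGA (Arg) → ATA (Ile) — missense.
Codon 9: CAG (Gln) → AAG (Lys) — missense.
Synonymous: 0 of 7.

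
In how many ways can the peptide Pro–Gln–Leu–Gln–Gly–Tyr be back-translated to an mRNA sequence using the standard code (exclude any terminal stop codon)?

768

Pro: 4 codons.
Gln: 2 codons.
Leu: 6 codons.
Gln: 2 codons.
Gly: 4 codons.
Tyr: 2 codons.
4 × 2 × 6 × 2 × 4 × 2 = 768.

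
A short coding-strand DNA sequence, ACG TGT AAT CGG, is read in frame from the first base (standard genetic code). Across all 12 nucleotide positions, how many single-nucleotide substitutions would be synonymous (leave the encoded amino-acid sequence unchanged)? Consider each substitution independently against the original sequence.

Codon 1 (ACG, Thr): 3 synonymous substitutions.
Codon 2 (TGT, Cys): 1 synonymous substitution.
Codon 3 (AAT, Asn): 1 synonymous substitution.
Codon 4 (CGG, Arg): 4 synonymous substitutions.
Total: 3 + 1 + 1 + 4 = 9.

9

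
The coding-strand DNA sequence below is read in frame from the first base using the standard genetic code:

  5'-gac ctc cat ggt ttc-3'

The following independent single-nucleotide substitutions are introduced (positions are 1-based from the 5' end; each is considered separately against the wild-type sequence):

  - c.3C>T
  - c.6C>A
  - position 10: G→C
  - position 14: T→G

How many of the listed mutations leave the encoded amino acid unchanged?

Codon 1: GAC (Asp) → GAT (Asp) — synonymous.
Codon 2: CTC (Leu) → CTA (Leu) — synonymous.
Codon 4: GGT (Gly) → CGT (Arg) — missense.
Codon 5: TTC (Phe) → TGC (Cys) — missense.
Synonymous: 2 of 4.

2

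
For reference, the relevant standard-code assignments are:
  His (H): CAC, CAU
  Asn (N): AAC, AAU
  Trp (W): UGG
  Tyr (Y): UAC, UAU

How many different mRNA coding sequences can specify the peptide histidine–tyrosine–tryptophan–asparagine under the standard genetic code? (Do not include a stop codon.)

8

His: 2 codons.
Tyr: 2 codons.
Trp: 1 codon.
Asn: 2 codons.
2 × 2 × 1 × 2 = 8.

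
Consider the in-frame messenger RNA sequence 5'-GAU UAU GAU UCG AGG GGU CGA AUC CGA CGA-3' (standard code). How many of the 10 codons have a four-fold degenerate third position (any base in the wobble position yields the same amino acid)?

5

Codon 1 GAU (Asp): third position 2-fold.
Codon 2 UAU (Tyr): third position 2-fold.
Codon 3 GAU (Asp): third position 2-fold.
Codon 4 UCG (Ser): third position 4-fold.
Codon 5 AGG (Arg): third position 2-fold.
Codon 6 GGU (Gly): third position 4-fold.
Codon 7 CGA (Arg): third position 4-fold.
Codon 8 AUC (Ile): third position 3-fold.
Codon 9 CGA (Arg): third position 4-fold.
Codon 10 CGA (Arg): third position 4-fold.
Four-fold degenerate third positions: 5.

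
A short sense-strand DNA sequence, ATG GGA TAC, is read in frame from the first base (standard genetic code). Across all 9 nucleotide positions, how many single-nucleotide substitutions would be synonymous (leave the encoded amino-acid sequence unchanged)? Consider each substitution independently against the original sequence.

Codon 1 (ATG, Met): 0 synonymous substitutions.
Codon 2 (GGA, Gly): 3 synonymous substitutions.
Codon 3 (TAC, Tyr): 1 synonymous substitution.
Total: 0 + 3 + 1 = 4.

4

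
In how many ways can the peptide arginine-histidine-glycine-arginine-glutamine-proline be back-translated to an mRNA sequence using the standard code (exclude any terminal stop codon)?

Arg: 6 codons.
His: 2 codons.
Gly: 4 codons.
Arg: 6 codons.
Gln: 2 codons.
Pro: 4 codons.
6 × 2 × 4 × 6 × 2 × 4 = 2304.

2304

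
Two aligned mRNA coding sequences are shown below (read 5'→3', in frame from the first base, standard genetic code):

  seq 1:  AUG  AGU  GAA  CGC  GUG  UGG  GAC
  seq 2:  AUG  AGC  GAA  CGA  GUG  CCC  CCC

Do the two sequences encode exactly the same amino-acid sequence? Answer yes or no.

no

Codon 1: AUG Met / AUG Met — identical.
Codon 2: AGU Ser / AGC Ser — synonymous.
Codon 3: GAA Glu / GAA Glu — identical.
Codon 4: CGC Arg / CGA Arg — synonymous.
Codon 5: GUG Val / GUG Val — identical.
Codon 6: UGG Trp / CCC Pro — nonsynonymous.
Codon 7: GAC Asp / CCC Pro — nonsynonymous.
Nonsynonymous differences: 2 → different protein.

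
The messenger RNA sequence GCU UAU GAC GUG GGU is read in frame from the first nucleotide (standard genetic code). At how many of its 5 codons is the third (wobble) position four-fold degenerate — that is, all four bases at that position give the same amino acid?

Codon 1 GCU (Ala): third position 4-fold.
Codon 2 UAU (Tyr): third position 2-fold.
Codon 3 GAC (Asp): third position 2-fold.
Codon 4 GUG (Val): third position 4-fold.
Codon 5 GGU (Gly): third position 4-fold.
Four-fold degenerate third positions: 3.

3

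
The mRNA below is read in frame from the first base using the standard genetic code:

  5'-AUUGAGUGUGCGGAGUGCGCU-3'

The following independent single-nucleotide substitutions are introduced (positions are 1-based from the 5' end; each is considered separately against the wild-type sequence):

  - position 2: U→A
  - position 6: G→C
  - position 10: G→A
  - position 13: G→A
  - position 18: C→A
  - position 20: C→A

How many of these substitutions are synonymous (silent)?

Codon 1: AUU (Ile) → AAU (Asn) — missense.
Codon 2: GAG (Glu) → GAC (Asp) — missense.
Codon 4: GCG (Ala) → ACG (Thr) — missense.
Codon 5: GAG (Glu) → AAG (Lys) — missense.
Codon 6: UGC (Cys) → UGA (Stop) — nonsense.
Codon 7: GCU (Ala) → GAU (Asp) — missense.
Synonymous: 0 of 6.

0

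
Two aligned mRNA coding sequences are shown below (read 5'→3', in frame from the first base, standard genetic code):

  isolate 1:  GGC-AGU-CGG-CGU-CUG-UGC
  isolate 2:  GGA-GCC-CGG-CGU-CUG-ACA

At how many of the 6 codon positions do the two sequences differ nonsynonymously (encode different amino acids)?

Codon 1: GGC Gly / GGA Gly — synonymous.
Codon 2: AGU Ser / GCC Ala — nonsynonymous.
Codon 3: CGG Arg / CGG Arg — identical.
Codon 4: CGU Arg / CGU Arg — identical.
Codon 5: CUG Leu / CUG Leu — identical.
Codon 6: UGC Cys / ACA Thr — nonsynonymous.
Nonsynonymous differences: 2.

2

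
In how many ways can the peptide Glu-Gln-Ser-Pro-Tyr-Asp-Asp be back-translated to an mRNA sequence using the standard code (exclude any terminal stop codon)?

768

Glu: 2 codons.
Gln: 2 codons.
Ser: 6 codons.
Pro: 4 codons.
Tyr: 2 codons.
Asp: 2 codons.
Asp: 2 codons.
2 × 2 × 6 × 4 × 2 × 2 × 2 = 768.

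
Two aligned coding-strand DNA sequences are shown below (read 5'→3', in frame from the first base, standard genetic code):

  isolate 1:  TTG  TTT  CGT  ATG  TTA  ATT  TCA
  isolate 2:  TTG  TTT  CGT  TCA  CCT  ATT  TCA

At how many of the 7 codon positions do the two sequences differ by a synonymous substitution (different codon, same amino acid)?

0

Codon 1: TTG Leu / TTG Leu — identical.
Codon 2: TTT Phe / TTT Phe — identical.
Codon 3: CGT Arg / CGT Arg — identical.
Codon 4: ATG Met / TCA Ser — nonsynonymous.
Codon 5: TTA Leu / CCT Pro — nonsynonymous.
Codon 6: ATT Ile / ATT Ile — identical.
Codon 7: TCA Ser / TCA Ser — identical.
Synonymous differences: 0.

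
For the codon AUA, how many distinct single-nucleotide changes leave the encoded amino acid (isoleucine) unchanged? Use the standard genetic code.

Position 1: none → 0 synonymous.
Position 2: none → 0 synonymous.
Position 3: AUU, AUC → 2 synonymous.
Total: 0 + 0 + 2 = 2.

2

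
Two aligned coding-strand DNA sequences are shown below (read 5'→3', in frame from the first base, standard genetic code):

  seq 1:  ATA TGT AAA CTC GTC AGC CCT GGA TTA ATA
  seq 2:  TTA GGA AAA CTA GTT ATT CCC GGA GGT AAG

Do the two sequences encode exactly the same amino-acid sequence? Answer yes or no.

Codon 1: ATA Ile / TTA Leu — nonsynonymous.
Codon 2: TGT Cys / GGA Gly — nonsynonymous.
Codon 3: AAA Lys / AAA Lys — identical.
Codon 4: CTC Leu / CTA Leu — synonymous.
Codon 5: GTC Val / GTT Val — synonymous.
Codon 6: AGC Ser / ATT Ile — nonsynonymous.
Codon 7: CCT Pro / CCC Pro — synonymous.
Codon 8: GGA Gly / GGA Gly — identical.
Codon 9: TTA Leu / GGT Gly — nonsynonymous.
Codon 10: ATA Ile / AAG Lys — nonsynonymous.
Nonsynonymous differences: 5 → different protein.

no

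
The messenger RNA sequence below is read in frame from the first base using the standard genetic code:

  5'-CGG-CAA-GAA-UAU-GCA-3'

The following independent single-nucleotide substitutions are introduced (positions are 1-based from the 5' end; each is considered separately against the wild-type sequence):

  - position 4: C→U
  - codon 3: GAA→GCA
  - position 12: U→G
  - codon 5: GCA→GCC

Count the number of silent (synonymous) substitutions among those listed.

1

Codon 2: CAA (Gln) → UAA (Stop) — nonsense.
Codon 3: GAA (Glu) → GCA (Ala) — missense.
Codon 4: UAU (Tyr) → UAG (Stop) — nonsense.
Codon 5: GCA (Ala) → GCC (Ala) — synonymous.
Synonymous: 1 of 4.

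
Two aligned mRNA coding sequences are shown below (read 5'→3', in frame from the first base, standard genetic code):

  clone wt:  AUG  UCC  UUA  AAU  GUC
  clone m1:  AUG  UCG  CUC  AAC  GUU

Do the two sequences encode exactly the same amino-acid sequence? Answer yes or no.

Codon 1: AUG Met / AUG Met — identical.
Codon 2: UCC Ser / UCG Ser — synonymous.
Codon 3: UUA Leu / CUC Leu — synonymous.
Codon 4: AAU Asn / AAC Asn — synonymous.
Codon 5: GUC Val / GUU Val — synonymous.
Nonsynonymous differences: 0 → same protein.

yes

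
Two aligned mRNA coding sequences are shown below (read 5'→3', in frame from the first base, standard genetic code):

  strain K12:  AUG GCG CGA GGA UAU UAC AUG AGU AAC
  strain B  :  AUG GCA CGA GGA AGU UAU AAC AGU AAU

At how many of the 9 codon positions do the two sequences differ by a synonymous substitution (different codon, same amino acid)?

3

Codon 1: AUG Met / AUG Met — identical.
Codon 2: GCG Ala / GCA Ala — synonymous.
Codon 3: CGA Arg / CGA Arg — identical.
Codon 4: GGA Gly / GGA Gly — identical.
Codon 5: UAU Tyr / AGU Ser — nonsynonymous.
Codon 6: UAC Tyr / UAU Tyr — synonymous.
Codon 7: AUG Met / AAC Asn — nonsynonymous.
Codon 8: AGU Ser / AGU Ser — identical.
Codon 9: AAC Asn / AAU Asn — synonymous.
Synonymous differences: 3.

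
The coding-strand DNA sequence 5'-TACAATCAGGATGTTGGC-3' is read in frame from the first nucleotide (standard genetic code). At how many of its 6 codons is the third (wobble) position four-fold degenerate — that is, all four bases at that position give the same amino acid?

2

Codon 1 TAC (Tyr): third position 2-fold.
Codon 2 AAT (Asn): third position 2-fold.
Codon 3 CAG (Gln): third position 2-fold.
Codon 4 GAT (Asp): third position 2-fold.
Codon 5 GTT (Val): third position 4-fold.
Codon 6 GGC (Gly): third position 4-fold.
Four-fold degenerate third positions: 2.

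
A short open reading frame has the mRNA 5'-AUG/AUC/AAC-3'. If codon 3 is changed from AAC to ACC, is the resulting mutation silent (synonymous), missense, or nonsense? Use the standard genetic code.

Position 8 falls in codon 3: AAC → Asn.
After the substitution the codon is ACC → Thr.
Asn ≠ Thr, so this is a missense mutation.

missense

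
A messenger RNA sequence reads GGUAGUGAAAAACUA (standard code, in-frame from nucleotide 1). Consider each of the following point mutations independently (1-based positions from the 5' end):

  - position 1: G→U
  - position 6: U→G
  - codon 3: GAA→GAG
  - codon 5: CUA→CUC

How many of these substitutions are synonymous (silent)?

2

Codon 1: GGU (Gly) → UGU (Cys) — missense.
Codon 2: AGU (Ser) → AGG (Arg) — missense.
Codon 3: GAA (Glu) → GAG (Glu) — synonymous.
Codon 5: CUA (Leu) → CUC (Leu) — synonymous.
Synonymous: 2 of 4.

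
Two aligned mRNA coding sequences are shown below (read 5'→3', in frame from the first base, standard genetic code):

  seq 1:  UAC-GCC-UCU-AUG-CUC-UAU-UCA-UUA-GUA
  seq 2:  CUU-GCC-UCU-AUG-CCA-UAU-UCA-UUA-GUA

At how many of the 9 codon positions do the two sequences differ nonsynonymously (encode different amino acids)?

2

Codon 1: UAC Tyr / CUU Leu — nonsynonymous.
Codon 2: GCC Ala / GCC Ala — identical.
Codon 3: UCU Ser / UCU Ser — identical.
Codon 4: AUG Met / AUG Met — identical.
Codon 5: CUC Leu / CCA Pro — nonsynonymous.
Codon 6: UAU Tyr / UAU Tyr — identical.
Codon 7: UCA Ser / UCA Ser — identical.
Codon 8: UUA Leu / UUA Leu — identical.
Codon 9: GUA Val / GUA Val — identical.
Nonsynonymous differences: 2.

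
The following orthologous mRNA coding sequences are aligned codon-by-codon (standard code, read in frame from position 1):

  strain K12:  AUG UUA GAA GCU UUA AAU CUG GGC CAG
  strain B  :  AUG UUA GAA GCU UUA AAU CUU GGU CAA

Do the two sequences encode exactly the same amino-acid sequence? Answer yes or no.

yes

Codon 1: AUG Met / AUG Met — identical.
Codon 2: UUA Leu / UUA Leu — identical.
Codon 3: GAA Glu / GAA Glu — identical.
Codon 4: GCU Ala / GCU Ala — identical.
Codon 5: UUA Leu / UUA Leu — identical.
Codon 6: AAU Asn / AAU Asn — identical.
Codon 7: CUG Leu / CUU Leu — synonymous.
Codon 8: GGC Gly / GGU Gly — synonymous.
Codon 9: CAG Gln / CAA Gln — synonymous.
Nonsynonymous differences: 0 → same protein.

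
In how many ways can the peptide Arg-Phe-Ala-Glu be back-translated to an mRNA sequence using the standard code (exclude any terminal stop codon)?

Arg: 6 codons.
Phe: 2 codons.
Ala: 4 codons.
Glu: 2 codons.
6 × 2 × 4 × 2 = 96.

96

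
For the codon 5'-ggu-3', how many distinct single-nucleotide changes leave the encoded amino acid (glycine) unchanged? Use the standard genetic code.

Position 1: none → 0 synonymous.
Position 2: none → 0 synonymous.
Position 3: GGC, GGA, GGG → 3 synonymous.
Total: 0 + 0 + 3 = 3.

3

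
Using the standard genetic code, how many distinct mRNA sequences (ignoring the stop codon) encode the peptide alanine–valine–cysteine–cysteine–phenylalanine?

Ala: 4 codons.
Val: 4 codons.
Cys: 2 codons.
Cys: 2 codons.
Phe: 2 codons.
4 × 4 × 2 × 2 × 2 = 128.

128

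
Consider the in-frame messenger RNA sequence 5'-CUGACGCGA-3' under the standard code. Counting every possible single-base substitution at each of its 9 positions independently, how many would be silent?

11

Codon 1 (CUG, Leu): 4 synonymous substitutions.
Codon 2 (ACG, Thr): 3 synonymous substitutions.
Codon 3 (CGA, Arg): 4 synonymous substitutions.
Total: 4 + 3 + 4 = 11.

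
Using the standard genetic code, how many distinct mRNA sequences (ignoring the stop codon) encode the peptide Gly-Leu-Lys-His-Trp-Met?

Gly: 4 codons.
Leu: 6 codons.
Lys: 2 codons.
His: 2 codons.
Trp: 1 codon.
Met: 1 codon.
4 × 6 × 2 × 2 × 1 × 1 = 96.

96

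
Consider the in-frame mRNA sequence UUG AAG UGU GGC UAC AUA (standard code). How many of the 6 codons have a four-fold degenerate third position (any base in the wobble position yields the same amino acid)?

1

Codon 1 UUG (Leu): third position 2-fold.
Codon 2 AAG (Lys): third position 2-fold.
Codon 3 UGU (Cys): third position 2-fold.
Codon 4 GGC (Gly): third position 4-fold.
Codon 5 UAC (Tyr): third position 2-fold.
Codon 6 AUA (Ile): third position 3-fold.
Four-fold degenerate third positions: 1.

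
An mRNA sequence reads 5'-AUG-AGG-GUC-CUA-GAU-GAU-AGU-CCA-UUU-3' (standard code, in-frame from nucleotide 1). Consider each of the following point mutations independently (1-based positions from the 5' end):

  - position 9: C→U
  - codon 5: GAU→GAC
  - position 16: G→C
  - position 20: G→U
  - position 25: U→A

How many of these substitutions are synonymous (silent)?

2

Codon 3: GUC (Val) → GUU (Val) — synonymous.
Codon 5: GAU (Asp) → GAC (Asp) — synonymous.
Codon 6: GAU (Asp) → CAU (His) — missense.
Codon 7: AGU (Ser) → AUU (Ile) — missense.
Codon 9: UUU (Phe) → AUU (Ile) — missense.
Synonymous: 2 of 5.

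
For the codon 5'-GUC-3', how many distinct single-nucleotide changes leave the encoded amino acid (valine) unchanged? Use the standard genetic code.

3

Position 1: none → 0 synonymous.
Position 2: none → 0 synonymous.
Position 3: GUU, GUA, GUG → 3 synonymous.
Total: 0 + 0 + 3 = 3.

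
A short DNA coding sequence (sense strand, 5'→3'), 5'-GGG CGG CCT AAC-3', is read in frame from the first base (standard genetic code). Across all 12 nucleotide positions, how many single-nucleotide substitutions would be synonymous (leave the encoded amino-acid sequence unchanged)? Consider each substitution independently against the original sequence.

11

Codon 1 (GGG, Gly): 3 synonymous substitutions.
Codon 2 (CGG, Arg): 4 synonymous substitutions.
Codon 3 (CCT, Pro): 3 synonymous substitutions.
Codon 4 (AAC, Asn): 1 synonymous substitution.
Total: 3 + 4 + 3 + 1 = 11.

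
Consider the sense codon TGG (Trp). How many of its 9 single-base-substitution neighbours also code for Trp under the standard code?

Position 1: none → 0 synonymous.
Position 2: none → 0 synonymous.
Position 3: none → 0 synonymous.
Total: 0 + 0 + 0 = 0.

0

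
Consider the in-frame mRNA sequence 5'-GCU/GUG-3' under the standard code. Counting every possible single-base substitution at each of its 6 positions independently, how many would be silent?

6

Codon 1 (GCU, Ala): 3 synonymous substitutions.
Codon 2 (GUG, Val): 3 synonymous substitutions.
Total: 3 + 3 = 6.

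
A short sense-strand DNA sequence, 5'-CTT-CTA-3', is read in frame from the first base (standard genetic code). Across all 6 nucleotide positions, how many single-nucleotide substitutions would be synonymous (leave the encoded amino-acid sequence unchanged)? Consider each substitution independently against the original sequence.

Codon 1 (CTT, Leu): 3 synonymous substitutions.
Codon 2 (CTA, Leu): 4 synonymous substitutions.
Total: 3 + 4 = 7.

7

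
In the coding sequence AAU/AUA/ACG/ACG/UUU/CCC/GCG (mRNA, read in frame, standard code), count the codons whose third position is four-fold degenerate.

Codon 1 AAU (Asn): third position 2-fold.
Codon 2 AUA (Ile): third position 3-fold.
Codon 3 ACG (Thr): third position 4-fold.
Codon 4 ACG (Thr): third position 4-fold.
Codon 5 UUU (Phe): third position 2-fold.
Codon 6 CCC (Pro): third position 4-fold.
Codon 7 GCG (Ala): third position 4-fold.
Four-fold degenerate third positions: 4.

4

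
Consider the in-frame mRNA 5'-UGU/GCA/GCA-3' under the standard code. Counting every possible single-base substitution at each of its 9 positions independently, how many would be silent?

7

Codon 1 (UGU, Cys): 1 synonymous substitution.
Codon 2 (GCA, Ala): 3 synonymous substitutions.
Codon 3 (GCA, Ala): 3 synonymous substitutions.
Total: 1 + 3 + 3 = 7.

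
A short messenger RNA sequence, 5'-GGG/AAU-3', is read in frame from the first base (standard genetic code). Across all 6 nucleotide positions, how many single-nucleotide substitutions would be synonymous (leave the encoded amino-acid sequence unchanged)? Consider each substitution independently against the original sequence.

Codon 1 (GGG, Gly): 3 synonymous substitutions.
Codon 2 (AAU, Asn): 1 synonymous substitution.
Total: 3 + 1 = 4.

4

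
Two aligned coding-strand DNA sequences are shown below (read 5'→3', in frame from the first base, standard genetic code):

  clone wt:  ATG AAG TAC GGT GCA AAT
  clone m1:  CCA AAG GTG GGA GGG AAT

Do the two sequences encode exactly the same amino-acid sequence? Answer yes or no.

no

Codon 1: ATG Met / CCA Pro — nonsynonymous.
Codon 2: AAG Lys / AAG Lys — identical.
Codon 3: TAC Tyr / GTG Val — nonsynonymous.
Codon 4: GGT Gly / GGA Gly — synonymous.
Codon 5: GCA Ala / GGG Gly — nonsynonymous.
Codon 6: AAT Asn / AAT Asn — identical.
Nonsynonymous differences: 3 → different protein.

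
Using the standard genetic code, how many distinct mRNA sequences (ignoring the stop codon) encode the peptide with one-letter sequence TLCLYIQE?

6912

Thr: 4 codons.
Leu: 6 codons.
Cys: 2 codons.
Leu: 6 codons.
Tyr: 2 codons.
Ile: 3 codons.
Gln: 2 codons.
Glu: 2 codons.
4 × 6 × 2 × 6 × 2 × 3 × 2 × 2 = 6912.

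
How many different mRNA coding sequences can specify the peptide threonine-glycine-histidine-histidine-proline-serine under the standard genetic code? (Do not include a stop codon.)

1536

Thr: 4 codons.
Gly: 4 codons.
His: 2 codons.
His: 2 codons.
Pro: 4 codons.
Ser: 6 codons.
4 × 4 × 2 × 2 × 4 × 6 = 1536.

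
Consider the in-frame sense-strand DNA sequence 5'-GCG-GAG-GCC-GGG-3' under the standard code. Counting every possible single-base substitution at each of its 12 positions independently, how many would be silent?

10

Codon 1 (GCG, Ala): 3 synonymous substitutions.
Codon 2 (GAG, Glu): 1 synonymous substitution.
Codon 3 (GCC, Ala): 3 synonymous substitutions.
Codon 4 (GGG, Gly): 3 synonymous substitutions.
Total: 3 + 1 + 3 + 3 = 10.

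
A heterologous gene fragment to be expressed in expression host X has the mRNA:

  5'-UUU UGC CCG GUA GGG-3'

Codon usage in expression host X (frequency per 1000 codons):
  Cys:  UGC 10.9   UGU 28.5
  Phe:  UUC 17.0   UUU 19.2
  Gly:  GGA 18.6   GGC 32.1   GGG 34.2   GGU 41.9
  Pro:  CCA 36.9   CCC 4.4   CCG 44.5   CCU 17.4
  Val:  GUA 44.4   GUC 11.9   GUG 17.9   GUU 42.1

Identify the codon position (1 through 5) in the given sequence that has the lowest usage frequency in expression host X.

Codon 1 UUU (Phe): 19.2 per 1000.
Codon 2 UGC (Cys): 10.9 per 1000.
Codon 3 CCG (Pro): 44.5 per 1000.
Codon 4 GUA (Val): 44.4 per 1000.
Codon 5 GGG (Gly): 34.2 per 1000.
Lowest frequency is 10.9 at codon 2.

2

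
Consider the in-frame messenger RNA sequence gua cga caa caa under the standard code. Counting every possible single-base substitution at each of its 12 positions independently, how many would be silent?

Codon 1 (GUA, Val): 3 synonymous substitutions.
Codon 2 (CGA, Arg): 4 synonymous substitutions.
Codon 3 (CAA, Gln): 1 synonymous substitution.
Codon 4 (CAA, Gln): 1 synonymous substitution.
Total: 3 + 4 + 1 + 1 = 9.

9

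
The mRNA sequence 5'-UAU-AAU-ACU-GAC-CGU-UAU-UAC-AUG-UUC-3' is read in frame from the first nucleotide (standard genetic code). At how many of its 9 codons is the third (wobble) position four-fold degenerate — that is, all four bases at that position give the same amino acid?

2

Codon 1 UAU (Tyr): third position 2-fold.
Codon 2 AAU (Asn): third position 2-fold.
Codon 3 ACU (Thr): third position 4-fold.
Codon 4 GAC (Asp): third position 2-fold.
Codon 5 CGU (Arg): third position 4-fold.
Codon 6 UAU (Tyr): third position 2-fold.
Codon 7 UAC (Tyr): third position 2-fold.
Codon 8 AUG (Met): third position 1-fold.
Codon 9 UUC (Phe): third position 2-fold.
Four-fold degenerate third positions: 2.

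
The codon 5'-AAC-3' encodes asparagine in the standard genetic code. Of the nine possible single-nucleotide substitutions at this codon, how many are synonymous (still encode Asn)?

Position 1: none → 0 synonymous.
Position 2: none → 0 synonymous.
Position 3: AAU → 1 synonymous.
Total: 0 + 0 + 1 = 1.

1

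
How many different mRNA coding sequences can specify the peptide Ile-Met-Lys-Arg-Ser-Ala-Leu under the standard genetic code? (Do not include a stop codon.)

5184

Ile: 3 codons.
Met: 1 codon.
Lys: 2 codons.
Arg: 6 codons.
Ser: 6 codons.
Ala: 4 codons.
Leu: 6 codons.
3 × 1 × 2 × 6 × 6 × 4 × 6 = 5184.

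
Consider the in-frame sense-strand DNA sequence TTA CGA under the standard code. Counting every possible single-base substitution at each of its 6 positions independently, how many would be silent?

Codon 1 (TTA, Leu): 2 synonymous substitutions.
Codon 2 (CGA, Arg): 4 synonymous substitutions.
Total: 2 + 4 = 6.

6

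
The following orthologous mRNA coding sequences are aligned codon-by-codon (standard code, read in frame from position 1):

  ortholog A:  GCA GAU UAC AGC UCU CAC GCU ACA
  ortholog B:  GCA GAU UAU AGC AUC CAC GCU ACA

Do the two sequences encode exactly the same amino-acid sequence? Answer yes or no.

Codon 1: GCA Ala / GCA Ala — identical.
Codon 2: GAU Asp / GAU Asp — identical.
Codon 3: UAC Tyr / UAU Tyr — synonymous.
Codon 4: AGC Ser / AGC Ser — identical.
Codon 5: UCU Ser / AUC Ile — nonsynonymous.
Codon 6: CAC His / CAC His — identical.
Codon 7: GCU Ala / GCU Ala — identical.
Codon 8: ACA Thr / ACA Thr — identical.
Nonsynonymous differences: 1 → different protein.

no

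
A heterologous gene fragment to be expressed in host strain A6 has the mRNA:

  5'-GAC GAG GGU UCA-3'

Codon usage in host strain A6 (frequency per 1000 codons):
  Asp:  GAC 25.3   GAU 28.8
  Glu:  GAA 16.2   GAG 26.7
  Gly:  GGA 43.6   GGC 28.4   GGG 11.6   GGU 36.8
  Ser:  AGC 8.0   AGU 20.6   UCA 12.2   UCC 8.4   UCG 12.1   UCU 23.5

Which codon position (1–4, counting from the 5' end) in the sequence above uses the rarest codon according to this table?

Codon 1 GAC (Asp): 25.3 per 1000.
Codon 2 GAG (Glu): 26.7 per 1000.
Codon 3 GGU (Gly): 36.8 per 1000.
Codon 4 UCA (Ser): 12.2 per 1000.
Lowest frequency is 12.2 at codon 4.

4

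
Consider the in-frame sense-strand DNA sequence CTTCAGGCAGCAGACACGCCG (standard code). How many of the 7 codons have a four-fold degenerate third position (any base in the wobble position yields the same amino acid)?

5

Codon 1 CTT (Leu): third position 4-fold.
Codon 2 CAG (Gln): third position 2-fold.
Codon 3 GCA (Ala): third position 4-fold.
Codon 4 GCA (Ala): third position 4-fold.
Codon 5 GAC (Asp): third position 2-fold.
Codon 6 ACG (Thr): third position 4-fold.
Codon 7 CCG (Pro): third position 4-fold.
Four-fold degenerate third positions: 5.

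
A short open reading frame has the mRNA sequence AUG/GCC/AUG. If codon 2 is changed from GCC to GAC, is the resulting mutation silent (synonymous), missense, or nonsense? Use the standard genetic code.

missense

Position 5 falls in codon 2: GCC → Ala.
After the substitution the codon is GAC → Asp.
Ala ≠ Asp, so this is a missense mutation.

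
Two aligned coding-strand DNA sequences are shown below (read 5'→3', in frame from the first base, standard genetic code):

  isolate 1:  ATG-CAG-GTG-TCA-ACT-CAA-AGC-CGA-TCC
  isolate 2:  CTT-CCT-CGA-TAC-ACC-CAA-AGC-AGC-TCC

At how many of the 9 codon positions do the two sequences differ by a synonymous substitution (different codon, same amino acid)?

Codon 1: ATG Met / CTT Leu — nonsynonymous.
Codon 2: CAG Gln / CCT Pro — nonsynonymous.
Codon 3: GTG Val / CGA Arg — nonsynonymous.
Codon 4: TCA Ser / TAC Tyr — nonsynonymous.
Codon 5: ACT Thr / ACC Thr — synonymous.
Codon 6: CAA Gln / CAA Gln — identical.
Codon 7: AGC Ser / AGC Ser — identical.
Codon 8: CGA Arg / AGC Ser — nonsynonymous.
Codon 9: TCC Ser / TCC Ser — identical.
Synonymous differences: 1.

1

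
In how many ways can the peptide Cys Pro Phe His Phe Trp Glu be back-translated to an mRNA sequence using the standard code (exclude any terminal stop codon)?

Cys: 2 codons.
Pro: 4 codons.
Phe: 2 codons.
His: 2 codons.
Phe: 2 codons.
Trp: 1 codon.
Glu: 2 codons.
2 × 4 × 2 × 2 × 2 × 1 × 2 = 128.

128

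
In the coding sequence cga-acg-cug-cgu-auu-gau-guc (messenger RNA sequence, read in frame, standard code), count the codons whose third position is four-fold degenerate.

5

Codon 1 CGA (Arg): third position 4-fold.
Codon 2 ACG (Thr): third position 4-fold.
Codon 3 CUG (Leu): third position 4-fold.
Codon 4 CGU (Arg): third position 4-fold.
Codon 5 AUU (Ile): third position 3-fold.
Codon 6 GAU (Asp): third position 2-fold.
Codon 7 GUC (Val): third position 4-fold.
Four-fold degenerate third positions: 5.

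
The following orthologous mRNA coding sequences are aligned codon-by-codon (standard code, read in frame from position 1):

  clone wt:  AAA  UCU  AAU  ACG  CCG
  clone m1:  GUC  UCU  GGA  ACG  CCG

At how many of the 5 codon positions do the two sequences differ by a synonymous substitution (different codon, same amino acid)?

0

Codon 1: AAA Lys / GUC Val — nonsynonymous.
Codon 2: UCU Ser / UCU Ser — identical.
Codon 3: AAU Asn / GGA Gly — nonsynonymous.
Codon 4: ACG Thr / ACG Thr — identical.
Codon 5: CCG Pro / CCG Pro — identical.
Synonymous differences: 0.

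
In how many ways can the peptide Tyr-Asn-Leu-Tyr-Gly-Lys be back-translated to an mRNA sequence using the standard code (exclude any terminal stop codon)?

384

Tyr: 2 codons.
Asn: 2 codons.
Leu: 6 codons.
Tyr: 2 codons.
Gly: 4 codons.
Lys: 2 codons.
2 × 2 × 6 × 2 × 4 × 2 = 384.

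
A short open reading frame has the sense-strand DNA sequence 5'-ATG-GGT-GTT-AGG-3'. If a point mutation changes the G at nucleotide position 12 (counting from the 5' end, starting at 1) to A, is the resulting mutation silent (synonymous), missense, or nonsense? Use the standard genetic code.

Position 12 falls in codon 4: AGG → Arg.
After the substitution the codon is AGA → Arg.
Both encode Arg, so the change is synonymous.

silent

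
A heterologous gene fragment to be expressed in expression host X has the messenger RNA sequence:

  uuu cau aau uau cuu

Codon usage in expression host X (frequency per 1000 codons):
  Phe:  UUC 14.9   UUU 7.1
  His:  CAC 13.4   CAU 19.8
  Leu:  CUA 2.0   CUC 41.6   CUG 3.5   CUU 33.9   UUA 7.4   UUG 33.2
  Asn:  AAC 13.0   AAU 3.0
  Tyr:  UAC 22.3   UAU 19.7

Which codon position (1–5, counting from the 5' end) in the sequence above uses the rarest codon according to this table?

3

Codon 1 UUU (Phe): 7.1 per 1000.
Codon 2 CAU (His): 19.8 per 1000.
Codon 3 AAU (Asn): 3.0 per 1000.
Codon 4 UAU (Tyr): 19.7 per 1000.
Codon 5 CUU (Leu): 33.9 per 1000.
Lowest frequency is 3.0 at codon 3.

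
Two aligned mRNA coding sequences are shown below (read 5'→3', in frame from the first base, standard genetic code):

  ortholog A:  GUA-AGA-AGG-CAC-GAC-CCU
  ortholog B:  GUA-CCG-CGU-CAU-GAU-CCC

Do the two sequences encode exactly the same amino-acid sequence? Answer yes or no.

Codon 1: GUA Val / GUA Val — identical.
Codon 2: AGA Arg / CCG Pro — nonsynonymous.
Codon 3: AGG Arg / CGU Arg — synonymous.
Codon 4: CAC His / CAU His — synonymous.
Codon 5: GAC Asp / GAU Asp — synonymous.
Codon 6: CCU Pro / CCC Pro — synonymous.
Nonsynonymous differences: 1 → different protein.

no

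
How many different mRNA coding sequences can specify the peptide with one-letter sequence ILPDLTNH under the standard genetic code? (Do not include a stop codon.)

13824

Ile: 3 codons.
Leu: 6 codons.
Pro: 4 codons.
Asp: 2 codons.
Leu: 6 codons.
Thr: 4 codons.
Asn: 2 codons.
His: 2 codons.
3 × 6 × 4 × 2 × 6 × 4 × 2 × 2 = 13824.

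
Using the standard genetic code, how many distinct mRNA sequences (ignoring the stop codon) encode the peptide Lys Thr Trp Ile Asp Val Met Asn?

384

Lys: 2 codons.
Thr: 4 codons.
Trp: 1 codon.
Ile: 3 codons.
Asp: 2 codons.
Val: 4 codons.
Met: 1 codon.
Asn: 2 codons.
2 × 4 × 1 × 3 × 2 × 4 × 1 × 2 = 384.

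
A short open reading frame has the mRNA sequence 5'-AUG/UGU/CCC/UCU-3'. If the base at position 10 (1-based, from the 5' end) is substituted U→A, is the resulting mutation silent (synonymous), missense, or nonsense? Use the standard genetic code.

missense

Position 10 falls in codon 4: UCU → Ser.
After the substitution the codon is ACU → Thr.
Ser ≠ Thr, so this is a missense mutation.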